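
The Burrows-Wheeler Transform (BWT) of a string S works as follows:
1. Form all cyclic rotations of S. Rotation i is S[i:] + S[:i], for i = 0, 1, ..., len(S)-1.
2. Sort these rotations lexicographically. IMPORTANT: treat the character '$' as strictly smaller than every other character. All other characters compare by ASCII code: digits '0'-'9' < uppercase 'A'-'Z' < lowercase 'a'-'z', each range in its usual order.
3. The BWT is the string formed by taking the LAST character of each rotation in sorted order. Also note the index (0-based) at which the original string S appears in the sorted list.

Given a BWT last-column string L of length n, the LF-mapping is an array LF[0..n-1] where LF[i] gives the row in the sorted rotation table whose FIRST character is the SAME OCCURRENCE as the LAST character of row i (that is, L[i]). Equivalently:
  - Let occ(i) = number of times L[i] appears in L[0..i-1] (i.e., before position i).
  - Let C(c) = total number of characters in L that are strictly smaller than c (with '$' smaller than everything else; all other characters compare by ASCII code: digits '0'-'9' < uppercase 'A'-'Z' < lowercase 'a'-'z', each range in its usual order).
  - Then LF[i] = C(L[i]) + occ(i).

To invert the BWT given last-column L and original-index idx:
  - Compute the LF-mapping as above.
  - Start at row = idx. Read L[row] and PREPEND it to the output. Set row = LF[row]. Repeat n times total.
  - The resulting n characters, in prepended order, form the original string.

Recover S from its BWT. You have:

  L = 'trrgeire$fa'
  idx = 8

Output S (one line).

LF mapping: 10 7 8 5 2 6 9 3 0 4 1
Walk LF starting at row 8, prepending L[row]:
  step 1: row=8, L[8]='$', prepend. Next row=LF[8]=0
  step 2: row=0, L[0]='t', prepend. Next row=LF[0]=10
  step 3: row=10, L[10]='a', prepend. Next row=LF[10]=1
  step 4: row=1, L[1]='r', prepend. Next row=LF[1]=7
  step 5: row=7, L[7]='e', prepend. Next row=LF[7]=3
  step 6: row=3, L[3]='g', prepend. Next row=LF[3]=5
  step 7: row=5, L[5]='i', prepend. Next row=LF[5]=6
  step 8: row=6, L[6]='r', prepend. Next row=LF[6]=9
  step 9: row=9, L[9]='f', prepend. Next row=LF[9]=4
  step 10: row=4, L[4]='e', prepend. Next row=LF[4]=2
  step 11: row=2, L[2]='r', prepend. Next row=LF[2]=8
Reversed output: refrigerat$

Answer: refrigerat$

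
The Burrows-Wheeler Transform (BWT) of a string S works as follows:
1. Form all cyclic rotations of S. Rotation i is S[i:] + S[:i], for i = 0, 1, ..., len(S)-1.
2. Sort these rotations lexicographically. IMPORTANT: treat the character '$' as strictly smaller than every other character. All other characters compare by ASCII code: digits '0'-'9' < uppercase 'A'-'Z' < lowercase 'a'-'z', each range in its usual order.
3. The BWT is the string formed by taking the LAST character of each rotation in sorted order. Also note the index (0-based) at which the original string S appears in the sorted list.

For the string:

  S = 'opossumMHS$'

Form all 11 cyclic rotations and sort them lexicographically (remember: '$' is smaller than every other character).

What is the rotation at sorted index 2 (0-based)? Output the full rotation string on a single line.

All 11 rotations (rotation i = S[i:]+S[:i]):
  rot[0] = opossumMHS$
  rot[1] = possumMHS$o
  rot[2] = ossumMHS$op
  rot[3] = ssumMHS$opo
  rot[4] = sumMHS$opos
  rot[5] = umMHS$oposs
  rot[6] = mMHS$opossu
  rot[7] = MHS$opossum
  rot[8] = HS$opossumM
  rot[9] = S$opossumMH
  rot[10] = $opossumMHS
Sorted (with $ < everything):
  sorted[0] = $opossumMHS
  sorted[1] = HS$opossumM
  sorted[2] = MHS$opossum
  sorted[3] = S$opossumMH
  sorted[4] = mMHS$opossu
  sorted[5] = opossumMHS$
  sorted[6] = ossumMHS$op
  sorted[7] = possumMHS$o
  sorted[8] = ssumMHS$opo
  sorted[9] = sumMHS$opos
  sorted[10] = umMHS$oposs
sorted[2] = MHS$opossum

Answer: MHS$opossum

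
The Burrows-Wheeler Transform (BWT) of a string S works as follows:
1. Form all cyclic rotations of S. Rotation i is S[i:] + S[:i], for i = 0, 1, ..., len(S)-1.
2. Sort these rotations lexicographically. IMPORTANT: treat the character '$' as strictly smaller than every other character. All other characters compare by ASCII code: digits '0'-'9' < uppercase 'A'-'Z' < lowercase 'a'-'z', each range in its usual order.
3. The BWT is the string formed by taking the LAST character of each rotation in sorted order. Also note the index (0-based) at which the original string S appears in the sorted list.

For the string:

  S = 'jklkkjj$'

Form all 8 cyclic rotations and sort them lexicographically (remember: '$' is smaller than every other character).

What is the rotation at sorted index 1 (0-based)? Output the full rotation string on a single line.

Answer: j$jklkkj

Derivation:
All 8 rotations (rotation i = S[i:]+S[:i]):
  rot[0] = jklkkjj$
  rot[1] = klkkjj$j
  rot[2] = lkkjj$jk
  rot[3] = kkjj$jkl
  rot[4] = kjj$jklk
  rot[5] = jj$jklkk
  rot[6] = j$jklkkj
  rot[7] = $jklkkjj
Sorted (with $ < everything):
  sorted[0] = $jklkkjj
  sorted[1] = j$jklkkj
  sorted[2] = jj$jklkk
  sorted[3] = jklkkjj$
  sorted[4] = kjj$jklk
  sorted[5] = kkjj$jkl
  sorted[6] = klkkjj$j
  sorted[7] = lkkjj$jk
sorted[1] = j$jklkkj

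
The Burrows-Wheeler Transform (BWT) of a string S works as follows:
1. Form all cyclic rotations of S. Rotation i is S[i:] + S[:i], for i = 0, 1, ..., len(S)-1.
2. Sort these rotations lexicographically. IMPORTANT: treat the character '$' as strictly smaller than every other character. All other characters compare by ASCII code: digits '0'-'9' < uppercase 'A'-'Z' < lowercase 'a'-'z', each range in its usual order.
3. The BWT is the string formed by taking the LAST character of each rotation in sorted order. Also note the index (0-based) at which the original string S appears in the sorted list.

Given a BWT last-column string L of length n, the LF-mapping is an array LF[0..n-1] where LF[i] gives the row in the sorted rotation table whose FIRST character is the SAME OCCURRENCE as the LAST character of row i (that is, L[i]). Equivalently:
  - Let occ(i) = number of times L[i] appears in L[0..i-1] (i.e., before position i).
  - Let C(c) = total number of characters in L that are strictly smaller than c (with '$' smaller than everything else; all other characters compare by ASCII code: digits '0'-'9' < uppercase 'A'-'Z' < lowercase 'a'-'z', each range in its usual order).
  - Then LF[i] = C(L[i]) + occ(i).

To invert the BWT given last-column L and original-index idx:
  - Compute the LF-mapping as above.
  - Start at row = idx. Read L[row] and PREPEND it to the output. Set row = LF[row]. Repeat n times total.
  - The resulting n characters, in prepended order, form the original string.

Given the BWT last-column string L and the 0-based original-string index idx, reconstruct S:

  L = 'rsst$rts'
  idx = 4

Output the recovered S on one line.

LF mapping: 1 3 4 6 0 2 7 5
Walk LF starting at row 4, prepending L[row]:
  step 1: row=4, L[4]='$', prepend. Next row=LF[4]=0
  step 2: row=0, L[0]='r', prepend. Next row=LF[0]=1
  step 3: row=1, L[1]='s', prepend. Next row=LF[1]=3
  step 4: row=3, L[3]='t', prepend. Next row=LF[3]=6
  step 5: row=6, L[6]='t', prepend. Next row=LF[6]=7
  step 6: row=7, L[7]='s', prepend. Next row=LF[7]=5
  step 7: row=5, L[5]='r', prepend. Next row=LF[5]=2
  step 8: row=2, L[2]='s', prepend. Next row=LF[2]=4
Reversed output: srsttsr$

Answer: srsttsr$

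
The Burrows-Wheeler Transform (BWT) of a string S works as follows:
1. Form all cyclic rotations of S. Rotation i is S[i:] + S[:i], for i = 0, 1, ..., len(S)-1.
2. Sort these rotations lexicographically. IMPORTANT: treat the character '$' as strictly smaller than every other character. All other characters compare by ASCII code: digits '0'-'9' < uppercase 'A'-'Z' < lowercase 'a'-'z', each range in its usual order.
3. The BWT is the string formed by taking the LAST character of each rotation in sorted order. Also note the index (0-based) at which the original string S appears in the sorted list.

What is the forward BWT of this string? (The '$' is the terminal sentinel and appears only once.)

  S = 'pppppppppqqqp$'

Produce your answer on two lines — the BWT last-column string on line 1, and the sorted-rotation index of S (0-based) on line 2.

Answer: pq$ppppppppqqp
2

Derivation:
All 14 rotations (rotation i = S[i:]+S[:i]):
  rot[0] = pppppppppqqqp$
  rot[1] = ppppppppqqqp$p
  rot[2] = pppppppqqqp$pp
  rot[3] = ppppppqqqp$ppp
  rot[4] = pppppqqqp$pppp
  rot[5] = ppppqqqp$ppppp
  rot[6] = pppqqqp$pppppp
  rot[7] = ppqqqp$ppppppp
  rot[8] = pqqqp$pppppppp
  rot[9] = qqqp$ppppppppp
  rot[10] = qqp$pppppppppq
  rot[11] = qp$pppppppppqq
  rot[12] = p$pppppppppqqq
  rot[13] = $pppppppppqqqp
Sorted (with $ < everything):
  sorted[0] = $pppppppppqqqp  (last char: 'p')
  sorted[1] = p$pppppppppqqq  (last char: 'q')
  sorted[2] = pppppppppqqqp$  (last char: '$')
  sorted[3] = ppppppppqqqp$p  (last char: 'p')
  sorted[4] = pppppppqqqp$pp  (last char: 'p')
  sorted[5] = ppppppqqqp$ppp  (last char: 'p')
  sorted[6] = pppppqqqp$pppp  (last char: 'p')
  sorted[7] = ppppqqqp$ppppp  (last char: 'p')
  sorted[8] = pppqqqp$pppppp  (last char: 'p')
  sorted[9] = ppqqqp$ppppppp  (last char: 'p')
  sorted[10] = pqqqp$pppppppp  (last char: 'p')
  sorted[11] = qp$pppppppppqq  (last char: 'q')
  sorted[12] = qqp$pppppppppq  (last char: 'q')
  sorted[13] = qqqp$ppppppppp  (last char: 'p')
Last column: pq$ppppppppqqp
Original string S is at sorted index 2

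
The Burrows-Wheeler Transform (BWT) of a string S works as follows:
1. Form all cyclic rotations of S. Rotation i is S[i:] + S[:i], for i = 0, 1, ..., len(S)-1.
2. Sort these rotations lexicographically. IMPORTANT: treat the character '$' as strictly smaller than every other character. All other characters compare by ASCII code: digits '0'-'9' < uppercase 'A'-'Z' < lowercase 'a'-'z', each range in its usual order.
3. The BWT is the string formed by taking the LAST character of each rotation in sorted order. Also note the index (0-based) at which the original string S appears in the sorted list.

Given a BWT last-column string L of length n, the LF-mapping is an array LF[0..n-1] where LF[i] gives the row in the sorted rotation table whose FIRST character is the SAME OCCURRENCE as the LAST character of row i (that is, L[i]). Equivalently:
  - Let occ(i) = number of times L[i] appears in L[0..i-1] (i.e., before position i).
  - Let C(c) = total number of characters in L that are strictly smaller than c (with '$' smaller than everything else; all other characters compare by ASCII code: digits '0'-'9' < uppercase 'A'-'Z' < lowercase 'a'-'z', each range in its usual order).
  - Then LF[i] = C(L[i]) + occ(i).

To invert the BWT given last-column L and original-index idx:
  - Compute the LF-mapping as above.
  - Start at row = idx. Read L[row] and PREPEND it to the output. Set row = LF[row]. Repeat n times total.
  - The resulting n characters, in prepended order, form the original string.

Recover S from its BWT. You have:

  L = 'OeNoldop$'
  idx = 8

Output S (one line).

LF mapping: 2 4 1 6 5 3 7 8 0
Walk LF starting at row 8, prepending L[row]:
  step 1: row=8, L[8]='$', prepend. Next row=LF[8]=0
  step 2: row=0, L[0]='O', prepend. Next row=LF[0]=2
  step 3: row=2, L[2]='N', prepend. Next row=LF[2]=1
  step 4: row=1, L[1]='e', prepend. Next row=LF[1]=4
  step 5: row=4, L[4]='l', prepend. Next row=LF[4]=5
  step 6: row=5, L[5]='d', prepend. Next row=LF[5]=3
  step 7: row=3, L[3]='o', prepend. Next row=LF[3]=6
  step 8: row=6, L[6]='o', prepend. Next row=LF[6]=7
  step 9: row=7, L[7]='p', prepend. Next row=LF[7]=8
Reversed output: poodleNO$

Answer: poodleNO$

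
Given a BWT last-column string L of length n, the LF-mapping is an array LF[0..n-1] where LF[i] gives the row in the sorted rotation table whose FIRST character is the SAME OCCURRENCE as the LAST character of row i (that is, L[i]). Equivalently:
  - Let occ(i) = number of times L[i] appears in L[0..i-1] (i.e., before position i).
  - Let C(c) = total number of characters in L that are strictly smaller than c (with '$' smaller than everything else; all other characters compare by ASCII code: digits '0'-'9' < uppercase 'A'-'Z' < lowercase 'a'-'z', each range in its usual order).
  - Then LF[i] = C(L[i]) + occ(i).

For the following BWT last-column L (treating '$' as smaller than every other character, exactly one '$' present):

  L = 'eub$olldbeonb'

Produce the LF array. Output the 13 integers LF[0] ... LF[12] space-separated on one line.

Char counts: '$':1, 'b':3, 'd':1, 'e':2, 'l':2, 'n':1, 'o':2, 'u':1
C (first-col start): C('$')=0, C('b')=1, C('d')=4, C('e')=5, C('l')=7, C('n')=9, C('o')=10, C('u')=12
L[0]='e': occ=0, LF[0]=C('e')+0=5+0=5
L[1]='u': occ=0, LF[1]=C('u')+0=12+0=12
L[2]='b': occ=0, LF[2]=C('b')+0=1+0=1
L[3]='$': occ=0, LF[3]=C('$')+0=0+0=0
L[4]='o': occ=0, LF[4]=C('o')+0=10+0=10
L[5]='l': occ=0, LF[5]=C('l')+0=7+0=7
L[6]='l': occ=1, LF[6]=C('l')+1=7+1=8
L[7]='d': occ=0, LF[7]=C('d')+0=4+0=4
L[8]='b': occ=1, LF[8]=C('b')+1=1+1=2
L[9]='e': occ=1, LF[9]=C('e')+1=5+1=6
L[10]='o': occ=1, LF[10]=C('o')+1=10+1=11
L[11]='n': occ=0, LF[11]=C('n')+0=9+0=9
L[12]='b': occ=2, LF[12]=C('b')+2=1+2=3

Answer: 5 12 1 0 10 7 8 4 2 6 11 9 3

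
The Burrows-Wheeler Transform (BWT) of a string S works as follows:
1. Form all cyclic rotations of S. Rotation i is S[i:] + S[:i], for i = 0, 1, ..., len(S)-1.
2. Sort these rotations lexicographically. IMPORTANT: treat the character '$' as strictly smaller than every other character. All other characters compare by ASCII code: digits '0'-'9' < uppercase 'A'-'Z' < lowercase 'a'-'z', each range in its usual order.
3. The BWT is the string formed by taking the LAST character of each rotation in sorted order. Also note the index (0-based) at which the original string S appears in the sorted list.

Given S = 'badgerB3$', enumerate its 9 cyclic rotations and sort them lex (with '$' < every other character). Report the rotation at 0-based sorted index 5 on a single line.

All 9 rotations (rotation i = S[i:]+S[:i]):
  rot[0] = badgerB3$
  rot[1] = adgerB3$b
  rot[2] = dgerB3$ba
  rot[3] = gerB3$bad
  rot[4] = erB3$badg
  rot[5] = rB3$badge
  rot[6] = B3$badger
  rot[7] = 3$badgerB
  rot[8] = $badgerB3
Sorted (with $ < everything):
  sorted[0] = $badgerB3
  sorted[1] = 3$badgerB
  sorted[2] = B3$badger
  sorted[3] = adgerB3$b
  sorted[4] = badgerB3$
  sorted[5] = dgerB3$ba
  sorted[6] = erB3$badg
  sorted[7] = gerB3$bad
  sorted[8] = rB3$badge
sorted[5] = dgerB3$ba

Answer: dgerB3$ba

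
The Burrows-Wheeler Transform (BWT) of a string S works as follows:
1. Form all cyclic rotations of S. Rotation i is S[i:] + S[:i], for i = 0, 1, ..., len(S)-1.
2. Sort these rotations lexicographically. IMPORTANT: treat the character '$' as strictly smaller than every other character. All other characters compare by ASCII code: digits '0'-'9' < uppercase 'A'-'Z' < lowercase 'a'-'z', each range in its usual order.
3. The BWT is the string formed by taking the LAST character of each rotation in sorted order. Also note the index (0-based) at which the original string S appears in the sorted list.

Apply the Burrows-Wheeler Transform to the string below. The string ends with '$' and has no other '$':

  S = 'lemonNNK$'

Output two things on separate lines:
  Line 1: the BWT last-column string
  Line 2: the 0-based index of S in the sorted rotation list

All 9 rotations (rotation i = S[i:]+S[:i]):
  rot[0] = lemonNNK$
  rot[1] = emonNNK$l
  rot[2] = monNNK$le
  rot[3] = onNNK$lem
  rot[4] = nNNK$lemo
  rot[5] = NNK$lemon
  rot[6] = NK$lemonN
  rot[7] = K$lemonNN
  rot[8] = $lemonNNK
Sorted (with $ < everything):
  sorted[0] = $lemonNNK  (last char: 'K')
  sorted[1] = K$lemonNN  (last char: 'N')
  sorted[2] = NK$lemonN  (last char: 'N')
  sorted[3] = NNK$lemon  (last char: 'n')
  sorted[4] = emonNNK$l  (last char: 'l')
  sorted[5] = lemonNNK$  (last char: '$')
  sorted[6] = monNNK$le  (last char: 'e')
  sorted[7] = nNNK$lemo  (last char: 'o')
  sorted[8] = onNNK$lem  (last char: 'm')
Last column: KNNnl$eom
Original string S is at sorted index 5

Answer: KNNnl$eom
5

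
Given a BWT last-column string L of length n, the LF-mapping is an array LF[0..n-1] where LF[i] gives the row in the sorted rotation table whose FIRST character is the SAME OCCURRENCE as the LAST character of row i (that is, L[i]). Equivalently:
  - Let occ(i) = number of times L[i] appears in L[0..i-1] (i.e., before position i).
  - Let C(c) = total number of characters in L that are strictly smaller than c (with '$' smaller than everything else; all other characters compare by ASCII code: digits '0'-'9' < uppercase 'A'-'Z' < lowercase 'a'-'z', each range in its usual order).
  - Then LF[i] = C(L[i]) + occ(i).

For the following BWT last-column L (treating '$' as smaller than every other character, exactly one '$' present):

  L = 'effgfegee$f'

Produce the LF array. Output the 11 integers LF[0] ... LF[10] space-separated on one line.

Answer: 1 5 6 9 7 2 10 3 4 0 8

Derivation:
Char counts: '$':1, 'e':4, 'f':4, 'g':2
C (first-col start): C('$')=0, C('e')=1, C('f')=5, C('g')=9
L[0]='e': occ=0, LF[0]=C('e')+0=1+0=1
L[1]='f': occ=0, LF[1]=C('f')+0=5+0=5
L[2]='f': occ=1, LF[2]=C('f')+1=5+1=6
L[3]='g': occ=0, LF[3]=C('g')+0=9+0=9
L[4]='f': occ=2, LF[4]=C('f')+2=5+2=7
L[5]='e': occ=1, LF[5]=C('e')+1=1+1=2
L[6]='g': occ=1, LF[6]=C('g')+1=9+1=10
L[7]='e': occ=2, LF[7]=C('e')+2=1+2=3
L[8]='e': occ=3, LF[8]=C('e')+3=1+3=4
L[9]='$': occ=0, LF[9]=C('$')+0=0+0=0
L[10]='f': occ=3, LF[10]=C('f')+3=5+3=8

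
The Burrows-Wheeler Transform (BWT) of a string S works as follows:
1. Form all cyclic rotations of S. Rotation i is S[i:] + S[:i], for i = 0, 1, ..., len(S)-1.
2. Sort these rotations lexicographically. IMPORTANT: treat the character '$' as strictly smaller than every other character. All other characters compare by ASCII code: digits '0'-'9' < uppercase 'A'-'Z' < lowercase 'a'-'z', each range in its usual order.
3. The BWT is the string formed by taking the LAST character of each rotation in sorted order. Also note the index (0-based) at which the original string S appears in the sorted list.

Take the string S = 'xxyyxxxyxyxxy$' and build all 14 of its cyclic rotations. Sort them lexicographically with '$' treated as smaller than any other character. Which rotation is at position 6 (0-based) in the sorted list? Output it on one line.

All 14 rotations (rotation i = S[i:]+S[:i]):
  rot[0] = xxyyxxxyxyxxy$
  rot[1] = xyyxxxyxyxxy$x
  rot[2] = yyxxxyxyxxy$xx
  rot[3] = yxxxyxyxxy$xxy
  rot[4] = xxxyxyxxy$xxyy
  rot[5] = xxyxyxxy$xxyyx
  rot[6] = xyxyxxy$xxyyxx
  rot[7] = yxyxxy$xxyyxxx
  rot[8] = xyxxy$xxyyxxxy
  rot[9] = yxxy$xxyyxxxyx
  rot[10] = xxy$xxyyxxxyxy
  rot[11] = xy$xxyyxxxyxyx
  rot[12] = y$xxyyxxxyxyxx
  rot[13] = $xxyyxxxyxyxxy
Sorted (with $ < everything):
  sorted[0] = $xxyyxxxyxyxxy
  sorted[1] = xxxyxyxxy$xxyy
  sorted[2] = xxy$xxyyxxxyxy
  sorted[3] = xxyxyxxy$xxyyx
  sorted[4] = xxyyxxxyxyxxy$
  sorted[5] = xy$xxyyxxxyxyx
  sorted[6] = xyxxy$xxyyxxxy
  sorted[7] = xyxyxxy$xxyyxx
  sorted[8] = xyyxxxyxyxxy$x
  sorted[9] = y$xxyyxxxyxyxx
  sorted[10] = yxxxyxyxxy$xxy
  sorted[11] = yxxy$xxyyxxxyx
  sorted[12] = yxyxxy$xxyyxxx
  sorted[13] = yyxxxyxyxxy$xx
sorted[6] = xyxxy$xxyyxxxy

Answer: xyxxy$xxyyxxxy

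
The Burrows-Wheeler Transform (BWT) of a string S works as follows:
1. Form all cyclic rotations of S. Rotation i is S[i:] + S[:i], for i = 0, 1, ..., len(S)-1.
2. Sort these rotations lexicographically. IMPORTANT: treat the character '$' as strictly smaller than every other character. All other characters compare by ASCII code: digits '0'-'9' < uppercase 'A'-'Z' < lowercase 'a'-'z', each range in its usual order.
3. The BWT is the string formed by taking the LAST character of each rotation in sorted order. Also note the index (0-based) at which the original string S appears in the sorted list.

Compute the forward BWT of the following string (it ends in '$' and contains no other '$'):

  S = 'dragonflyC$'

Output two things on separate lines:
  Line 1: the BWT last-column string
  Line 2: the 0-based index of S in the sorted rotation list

Answer: Cyr$nafogdl
3

Derivation:
All 11 rotations (rotation i = S[i:]+S[:i]):
  rot[0] = dragonflyC$
  rot[1] = ragonflyC$d
  rot[2] = agonflyC$dr
  rot[3] = gonflyC$dra
  rot[4] = onflyC$drag
  rot[5] = nflyC$drago
  rot[6] = flyC$dragon
  rot[7] = lyC$dragonf
  rot[8] = yC$dragonfl
  rot[9] = C$dragonfly
  rot[10] = $dragonflyC
Sorted (with $ < everything):
  sorted[0] = $dragonflyC  (last char: 'C')
  sorted[1] = C$dragonfly  (last char: 'y')
  sorted[2] = agonflyC$dr  (last char: 'r')
  sorted[3] = dragonflyC$  (last char: '$')
  sorted[4] = flyC$dragon  (last char: 'n')
  sorted[5] = gonflyC$dra  (last char: 'a')
  sorted[6] = lyC$dragonf  (last char: 'f')
  sorted[7] = nflyC$drago  (last char: 'o')
  sorted[8] = onflyC$drag  (last char: 'g')
  sorted[9] = ragonflyC$d  (last char: 'd')
  sorted[10] = yC$dragonfl  (last char: 'l')
Last column: Cyr$nafogdl
Original string S is at sorted index 3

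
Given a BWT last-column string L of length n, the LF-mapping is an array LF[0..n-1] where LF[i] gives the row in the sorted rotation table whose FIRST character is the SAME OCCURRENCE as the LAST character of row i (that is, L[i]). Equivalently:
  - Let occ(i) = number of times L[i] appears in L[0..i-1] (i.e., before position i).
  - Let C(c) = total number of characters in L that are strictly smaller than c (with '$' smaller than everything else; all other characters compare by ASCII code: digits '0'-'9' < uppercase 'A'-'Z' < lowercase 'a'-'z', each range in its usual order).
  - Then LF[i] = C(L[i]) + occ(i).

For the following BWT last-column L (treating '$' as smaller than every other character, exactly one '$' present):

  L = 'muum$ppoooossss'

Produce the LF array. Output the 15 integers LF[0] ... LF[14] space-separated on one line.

Answer: 1 13 14 2 0 7 8 3 4 5 6 9 10 11 12

Derivation:
Char counts: '$':1, 'm':2, 'o':4, 'p':2, 's':4, 'u':2
C (first-col start): C('$')=0, C('m')=1, C('o')=3, C('p')=7, C('s')=9, C('u')=13
L[0]='m': occ=0, LF[0]=C('m')+0=1+0=1
L[1]='u': occ=0, LF[1]=C('u')+0=13+0=13
L[2]='u': occ=1, LF[2]=C('u')+1=13+1=14
L[3]='m': occ=1, LF[3]=C('m')+1=1+1=2
L[4]='$': occ=0, LF[4]=C('$')+0=0+0=0
L[5]='p': occ=0, LF[5]=C('p')+0=7+0=7
L[6]='p': occ=1, LF[6]=C('p')+1=7+1=8
L[7]='o': occ=0, LF[7]=C('o')+0=3+0=3
L[8]='o': occ=1, LF[8]=C('o')+1=3+1=4
L[9]='o': occ=2, LF[9]=C('o')+2=3+2=5
L[10]='o': occ=3, LF[10]=C('o')+3=3+3=6
L[11]='s': occ=0, LF[11]=C('s')+0=9+0=9
L[12]='s': occ=1, LF[12]=C('s')+1=9+1=10
L[13]='s': occ=2, LF[13]=C('s')+2=9+2=11
L[14]='s': occ=3, LF[14]=C('s')+3=9+3=12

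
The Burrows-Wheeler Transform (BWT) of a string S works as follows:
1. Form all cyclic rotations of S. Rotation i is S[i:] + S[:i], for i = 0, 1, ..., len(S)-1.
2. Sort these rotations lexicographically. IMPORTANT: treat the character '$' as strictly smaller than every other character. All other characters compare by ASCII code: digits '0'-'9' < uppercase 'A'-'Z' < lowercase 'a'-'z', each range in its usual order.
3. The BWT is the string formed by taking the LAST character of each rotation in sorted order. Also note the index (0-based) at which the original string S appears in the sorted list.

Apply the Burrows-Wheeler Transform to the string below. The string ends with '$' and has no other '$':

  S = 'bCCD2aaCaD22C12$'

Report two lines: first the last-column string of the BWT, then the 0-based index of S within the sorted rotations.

Answer: 2C1D2D2bCaaCaC2$
15

Derivation:
All 16 rotations (rotation i = S[i:]+S[:i]):
  rot[0] = bCCD2aaCaD22C12$
  rot[1] = CCD2aaCaD22C12$b
  rot[2] = CD2aaCaD22C12$bC
  rot[3] = D2aaCaD22C12$bCC
  rot[4] = 2aaCaD22C12$bCCD
  rot[5] = aaCaD22C12$bCCD2
  rot[6] = aCaD22C12$bCCD2a
  rot[7] = CaD22C12$bCCD2aa
  rot[8] = aD22C12$bCCD2aaC
  rot[9] = D22C12$bCCD2aaCa
  rot[10] = 22C12$bCCD2aaCaD
  rot[11] = 2C12$bCCD2aaCaD2
  rot[12] = C12$bCCD2aaCaD22
  rot[13] = 12$bCCD2aaCaD22C
  rot[14] = 2$bCCD2aaCaD22C1
  rot[15] = $bCCD2aaCaD22C12
Sorted (with $ < everything):
  sorted[0] = $bCCD2aaCaD22C12  (last char: '2')
  sorted[1] = 12$bCCD2aaCaD22C  (last char: 'C')
  sorted[2] = 2$bCCD2aaCaD22C1  (last char: '1')
  sorted[3] = 22C12$bCCD2aaCaD  (last char: 'D')
  sorted[4] = 2C12$bCCD2aaCaD2  (last char: '2')
  sorted[5] = 2aaCaD22C12$bCCD  (last char: 'D')
  sorted[6] = C12$bCCD2aaCaD22  (last char: '2')
  sorted[7] = CCD2aaCaD22C12$b  (last char: 'b')
  sorted[8] = CD2aaCaD22C12$bC  (last char: 'C')
  sorted[9] = CaD22C12$bCCD2aa  (last char: 'a')
  sorted[10] = D22C12$bCCD2aaCa  (last char: 'a')
  sorted[11] = D2aaCaD22C12$bCC  (last char: 'C')
  sorted[12] = aCaD22C12$bCCD2a  (last char: 'a')
  sorted[13] = aD22C12$bCCD2aaC  (last char: 'C')
  sorted[14] = aaCaD22C12$bCCD2  (last char: '2')
  sorted[15] = bCCD2aaCaD22C12$  (last char: '$')
Last column: 2C1D2D2bCaaCaC2$
Original string S is at sorted index 15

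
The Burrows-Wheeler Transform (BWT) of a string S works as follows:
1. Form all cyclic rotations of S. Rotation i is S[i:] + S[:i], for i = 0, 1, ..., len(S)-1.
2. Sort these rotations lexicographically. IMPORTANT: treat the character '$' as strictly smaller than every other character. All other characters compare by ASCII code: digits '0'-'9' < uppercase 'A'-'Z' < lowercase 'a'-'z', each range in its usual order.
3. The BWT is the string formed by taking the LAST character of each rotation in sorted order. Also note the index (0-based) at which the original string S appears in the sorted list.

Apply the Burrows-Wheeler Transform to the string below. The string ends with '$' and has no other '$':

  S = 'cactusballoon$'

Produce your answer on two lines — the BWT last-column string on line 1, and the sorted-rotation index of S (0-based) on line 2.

Answer: ncbs$aalooluct
4

Derivation:
All 14 rotations (rotation i = S[i:]+S[:i]):
  rot[0] = cactusballoon$
  rot[1] = actusballoon$c
  rot[2] = ctusballoon$ca
  rot[3] = tusballoon$cac
  rot[4] = usballoon$cact
  rot[5] = sballoon$cactu
  rot[6] = balloon$cactus
  rot[7] = alloon$cactusb
  rot[8] = lloon$cactusba
  rot[9] = loon$cactusbal
  rot[10] = oon$cactusball
  rot[11] = on$cactusballo
  rot[12] = n$cactusballoo
  rot[13] = $cactusballoon
Sorted (with $ < everything):
  sorted[0] = $cactusballoon  (last char: 'n')
  sorted[1] = actusballoon$c  (last char: 'c')
  sorted[2] = alloon$cactusb  (last char: 'b')
  sorted[3] = balloon$cactus  (last char: 's')
  sorted[4] = cactusballoon$  (last char: '$')
  sorted[5] = ctusballoon$ca  (last char: 'a')
  sorted[6] = lloon$cactusba  (last char: 'a')
  sorted[7] = loon$cactusbal  (last char: 'l')
  sorted[8] = n$cactusballoo  (last char: 'o')
  sorted[9] = on$cactusballo  (last char: 'o')
  sorted[10] = oon$cactusball  (last char: 'l')
  sorted[11] = sballoon$cactu  (last char: 'u')
  sorted[12] = tusballoon$cac  (last char: 'c')
  sorted[13] = usballoon$cact  (last char: 't')
Last column: ncbs$aalooluct
Original string S is at sorted index 4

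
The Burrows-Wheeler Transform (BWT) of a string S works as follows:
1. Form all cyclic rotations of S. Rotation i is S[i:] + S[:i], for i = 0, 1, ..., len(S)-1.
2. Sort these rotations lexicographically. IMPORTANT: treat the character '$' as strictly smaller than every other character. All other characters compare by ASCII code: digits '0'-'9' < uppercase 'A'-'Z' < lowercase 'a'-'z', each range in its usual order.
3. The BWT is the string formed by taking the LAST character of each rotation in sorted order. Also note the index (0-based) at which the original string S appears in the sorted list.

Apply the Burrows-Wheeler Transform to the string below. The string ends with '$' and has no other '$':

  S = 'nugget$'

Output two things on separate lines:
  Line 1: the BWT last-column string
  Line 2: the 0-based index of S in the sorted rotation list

All 7 rotations (rotation i = S[i:]+S[:i]):
  rot[0] = nugget$
  rot[1] = ugget$n
  rot[2] = gget$nu
  rot[3] = get$nug
  rot[4] = et$nugg
  rot[5] = t$nugge
  rot[6] = $nugget
Sorted (with $ < everything):
  sorted[0] = $nugget  (last char: 't')
  sorted[1] = et$nugg  (last char: 'g')
  sorted[2] = get$nug  (last char: 'g')
  sorted[3] = gget$nu  (last char: 'u')
  sorted[4] = nugget$  (last char: '$')
  sorted[5] = t$nugge  (last char: 'e')
  sorted[6] = ugget$n  (last char: 'n')
Last column: tggu$en
Original string S is at sorted index 4

Answer: tggu$en
4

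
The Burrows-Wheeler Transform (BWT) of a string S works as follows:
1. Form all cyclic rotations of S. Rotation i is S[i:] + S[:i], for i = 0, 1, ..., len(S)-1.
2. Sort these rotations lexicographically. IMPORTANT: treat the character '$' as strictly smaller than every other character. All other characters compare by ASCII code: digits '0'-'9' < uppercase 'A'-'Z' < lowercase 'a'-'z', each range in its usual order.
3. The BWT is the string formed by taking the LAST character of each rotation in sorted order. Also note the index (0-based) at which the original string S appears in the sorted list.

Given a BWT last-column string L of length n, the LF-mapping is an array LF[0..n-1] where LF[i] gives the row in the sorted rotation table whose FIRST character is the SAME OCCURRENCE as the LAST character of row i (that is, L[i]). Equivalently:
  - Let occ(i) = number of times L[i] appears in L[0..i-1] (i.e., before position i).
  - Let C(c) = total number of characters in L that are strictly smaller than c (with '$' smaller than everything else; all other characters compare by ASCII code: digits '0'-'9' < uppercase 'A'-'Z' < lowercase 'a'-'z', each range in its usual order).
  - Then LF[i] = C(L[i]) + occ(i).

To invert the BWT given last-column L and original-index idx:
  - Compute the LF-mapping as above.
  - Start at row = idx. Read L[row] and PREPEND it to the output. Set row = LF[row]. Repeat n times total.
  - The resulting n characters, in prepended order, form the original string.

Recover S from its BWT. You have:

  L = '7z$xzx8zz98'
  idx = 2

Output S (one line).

Answer: 8xx8zz9zz7$

Derivation:
LF mapping: 1 7 0 5 8 6 2 9 10 4 3
Walk LF starting at row 2, prepending L[row]:
  step 1: row=2, L[2]='$', prepend. Next row=LF[2]=0
  step 2: row=0, L[0]='7', prepend. Next row=LF[0]=1
  step 3: row=1, L[1]='z', prepend. Next row=LF[1]=7
  step 4: row=7, L[7]='z', prepend. Next row=LF[7]=9
  step 5: row=9, L[9]='9', prepend. Next row=LF[9]=4
  step 6: row=4, L[4]='z', prepend. Next row=LF[4]=8
  step 7: row=8, L[8]='z', prepend. Next row=LF[8]=10
  step 8: row=10, L[10]='8', prepend. Next row=LF[10]=3
  step 9: row=3, L[3]='x', prepend. Next row=LF[3]=5
  step 10: row=5, L[5]='x', prepend. Next row=LF[5]=6
  step 11: row=6, L[6]='8', prepend. Next row=LF[6]=2
Reversed output: 8xx8zz9zz7$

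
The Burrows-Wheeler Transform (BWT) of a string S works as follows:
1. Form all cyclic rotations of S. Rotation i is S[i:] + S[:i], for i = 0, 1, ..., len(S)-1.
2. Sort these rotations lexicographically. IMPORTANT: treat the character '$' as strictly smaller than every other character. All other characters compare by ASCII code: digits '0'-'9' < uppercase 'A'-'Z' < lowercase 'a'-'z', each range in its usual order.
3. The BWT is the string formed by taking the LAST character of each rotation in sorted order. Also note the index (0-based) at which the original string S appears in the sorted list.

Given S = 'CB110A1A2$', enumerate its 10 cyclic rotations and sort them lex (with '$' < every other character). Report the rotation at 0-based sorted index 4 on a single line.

All 10 rotations (rotation i = S[i:]+S[:i]):
  rot[0] = CB110A1A2$
  rot[1] = B110A1A2$C
  rot[2] = 110A1A2$CB
  rot[3] = 10A1A2$CB1
  rot[4] = 0A1A2$CB11
  rot[5] = A1A2$CB110
  rot[6] = 1A2$CB110A
  rot[7] = A2$CB110A1
  rot[8] = 2$CB110A1A
  rot[9] = $CB110A1A2
Sorted (with $ < everything):
  sorted[0] = $CB110A1A2
  sorted[1] = 0A1A2$CB11
  sorted[2] = 10A1A2$CB1
  sorted[3] = 110A1A2$CB
  sorted[4] = 1A2$CB110A
  sorted[5] = 2$CB110A1A
  sorted[6] = A1A2$CB110
  sorted[7] = A2$CB110A1
  sorted[8] = B110A1A2$C
  sorted[9] = CB110A1A2$
sorted[4] = 1A2$CB110A

Answer: 1A2$CB110A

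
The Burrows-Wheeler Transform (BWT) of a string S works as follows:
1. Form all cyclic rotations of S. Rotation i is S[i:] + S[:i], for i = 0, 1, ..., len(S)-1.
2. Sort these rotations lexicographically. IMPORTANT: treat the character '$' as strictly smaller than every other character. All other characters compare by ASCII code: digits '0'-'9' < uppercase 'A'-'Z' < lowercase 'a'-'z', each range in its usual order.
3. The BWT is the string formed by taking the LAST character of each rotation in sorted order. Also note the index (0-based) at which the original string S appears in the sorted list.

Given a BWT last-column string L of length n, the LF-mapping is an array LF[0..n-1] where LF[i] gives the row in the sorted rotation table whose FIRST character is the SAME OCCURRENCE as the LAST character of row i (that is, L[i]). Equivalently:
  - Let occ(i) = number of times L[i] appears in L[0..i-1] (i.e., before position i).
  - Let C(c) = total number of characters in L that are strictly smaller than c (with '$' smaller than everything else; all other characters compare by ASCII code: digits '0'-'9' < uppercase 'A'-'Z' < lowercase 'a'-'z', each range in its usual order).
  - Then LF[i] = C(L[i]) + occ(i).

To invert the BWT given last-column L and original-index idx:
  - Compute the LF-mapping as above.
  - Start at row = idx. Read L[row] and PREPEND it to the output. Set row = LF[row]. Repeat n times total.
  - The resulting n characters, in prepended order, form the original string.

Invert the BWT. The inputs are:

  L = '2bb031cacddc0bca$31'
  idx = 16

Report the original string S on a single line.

LF mapping: 5 10 11 1 6 3 13 8 14 17 18 15 2 12 16 9 0 7 4
Walk LF starting at row 16, prepending L[row]:
  step 1: row=16, L[16]='$', prepend. Next row=LF[16]=0
  step 2: row=0, L[0]='2', prepend. Next row=LF[0]=5
  step 3: row=5, L[5]='1', prepend. Next row=LF[5]=3
  step 4: row=3, L[3]='0', prepend. Next row=LF[3]=1
  step 5: row=1, L[1]='b', prepend. Next row=LF[1]=10
  step 6: row=10, L[10]='d', prepend. Next row=LF[10]=18
  step 7: row=18, L[18]='1', prepend. Next row=LF[18]=4
  step 8: row=4, L[4]='3', prepend. Next row=LF[4]=6
  step 9: row=6, L[6]='c', prepend. Next row=LF[6]=13
  step 10: row=13, L[13]='b', prepend. Next row=LF[13]=12
  step 11: row=12, L[12]='0', prepend. Next row=LF[12]=2
  step 12: row=2, L[2]='b', prepend. Next row=LF[2]=11
  step 13: row=11, L[11]='c', prepend. Next row=LF[11]=15
  step 14: row=15, L[15]='a', prepend. Next row=LF[15]=9
  step 15: row=9, L[9]='d', prepend. Next row=LF[9]=17
  step 16: row=17, L[17]='3', prepend. Next row=LF[17]=7
  step 17: row=7, L[7]='a', prepend. Next row=LF[7]=8
  step 18: row=8, L[8]='c', prepend. Next row=LF[8]=14
  step 19: row=14, L[14]='c', prepend. Next row=LF[14]=16
Reversed output: cca3dacb0bc31db012$

Answer: cca3dacb0bc31db012$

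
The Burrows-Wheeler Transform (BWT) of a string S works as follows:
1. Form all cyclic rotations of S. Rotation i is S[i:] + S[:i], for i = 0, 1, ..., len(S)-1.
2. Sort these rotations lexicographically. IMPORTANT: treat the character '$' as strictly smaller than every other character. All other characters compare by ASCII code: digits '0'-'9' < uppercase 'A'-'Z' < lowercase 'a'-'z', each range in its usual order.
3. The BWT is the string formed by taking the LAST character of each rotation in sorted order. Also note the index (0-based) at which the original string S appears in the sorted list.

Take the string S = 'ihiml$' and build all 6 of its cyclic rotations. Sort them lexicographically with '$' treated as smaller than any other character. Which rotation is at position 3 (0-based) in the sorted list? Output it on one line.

All 6 rotations (rotation i = S[i:]+S[:i]):
  rot[0] = ihiml$
  rot[1] = himl$i
  rot[2] = iml$ih
  rot[3] = ml$ihi
  rot[4] = l$ihim
  rot[5] = $ihiml
Sorted (with $ < everything):
  sorted[0] = $ihiml
  sorted[1] = himl$i
  sorted[2] = ihiml$
  sorted[3] = iml$ih
  sorted[4] = l$ihim
  sorted[5] = ml$ihi
sorted[3] = iml$ih

Answer: iml$ih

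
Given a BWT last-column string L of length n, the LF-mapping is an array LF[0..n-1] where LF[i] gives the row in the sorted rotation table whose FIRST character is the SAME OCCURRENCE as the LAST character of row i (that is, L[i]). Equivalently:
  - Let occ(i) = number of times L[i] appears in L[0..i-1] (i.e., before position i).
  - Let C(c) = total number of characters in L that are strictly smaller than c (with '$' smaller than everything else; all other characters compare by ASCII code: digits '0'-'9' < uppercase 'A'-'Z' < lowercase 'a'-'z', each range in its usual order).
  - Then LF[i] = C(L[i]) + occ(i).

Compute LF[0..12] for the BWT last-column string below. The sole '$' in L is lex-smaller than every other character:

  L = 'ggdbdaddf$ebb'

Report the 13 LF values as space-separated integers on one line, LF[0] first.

Char counts: '$':1, 'a':1, 'b':3, 'd':4, 'e':1, 'f':1, 'g':2
C (first-col start): C('$')=0, C('a')=1, C('b')=2, C('d')=5, C('e')=9, C('f')=10, C('g')=11
L[0]='g': occ=0, LF[0]=C('g')+0=11+0=11
L[1]='g': occ=1, LF[1]=C('g')+1=11+1=12
L[2]='d': occ=0, LF[2]=C('d')+0=5+0=5
L[3]='b': occ=0, LF[3]=C('b')+0=2+0=2
L[4]='d': occ=1, LF[4]=C('d')+1=5+1=6
L[5]='a': occ=0, LF[5]=C('a')+0=1+0=1
L[6]='d': occ=2, LF[6]=C('d')+2=5+2=7
L[7]='d': occ=3, LF[7]=C('d')+3=5+3=8
L[8]='f': occ=0, LF[8]=C('f')+0=10+0=10
L[9]='$': occ=0, LF[9]=C('$')+0=0+0=0
L[10]='e': occ=0, LF[10]=C('e')+0=9+0=9
L[11]='b': occ=1, LF[11]=C('b')+1=2+1=3
L[12]='b': occ=2, LF[12]=C('b')+2=2+2=4

Answer: 11 12 5 2 6 1 7 8 10 0 9 3 4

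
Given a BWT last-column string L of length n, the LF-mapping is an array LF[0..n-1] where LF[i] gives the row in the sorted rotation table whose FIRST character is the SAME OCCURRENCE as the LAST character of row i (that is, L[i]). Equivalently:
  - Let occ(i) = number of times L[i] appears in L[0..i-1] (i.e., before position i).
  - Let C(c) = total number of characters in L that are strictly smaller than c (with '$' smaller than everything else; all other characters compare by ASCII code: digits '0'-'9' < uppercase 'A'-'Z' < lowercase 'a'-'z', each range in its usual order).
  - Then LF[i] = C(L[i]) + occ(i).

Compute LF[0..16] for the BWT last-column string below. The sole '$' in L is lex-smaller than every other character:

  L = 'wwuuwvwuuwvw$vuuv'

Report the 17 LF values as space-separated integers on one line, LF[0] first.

Char counts: '$':1, 'u':6, 'v':4, 'w':6
C (first-col start): C('$')=0, C('u')=1, C('v')=7, C('w')=11
L[0]='w': occ=0, LF[0]=C('w')+0=11+0=11
L[1]='w': occ=1, LF[1]=C('w')+1=11+1=12
L[2]='u': occ=0, LF[2]=C('u')+0=1+0=1
L[3]='u': occ=1, LF[3]=C('u')+1=1+1=2
L[4]='w': occ=2, LF[4]=C('w')+2=11+2=13
L[5]='v': occ=0, LF[5]=C('v')+0=7+0=7
L[6]='w': occ=3, LF[6]=C('w')+3=11+3=14
L[7]='u': occ=2, LF[7]=C('u')+2=1+2=3
L[8]='u': occ=3, LF[8]=C('u')+3=1+3=4
L[9]='w': occ=4, LF[9]=C('w')+4=11+4=15
L[10]='v': occ=1, LF[10]=C('v')+1=7+1=8
L[11]='w': occ=5, LF[11]=C('w')+5=11+5=16
L[12]='$': occ=0, LF[12]=C('$')+0=0+0=0
L[13]='v': occ=2, LF[13]=C('v')+2=7+2=9
L[14]='u': occ=4, LF[14]=C('u')+4=1+4=5
L[15]='u': occ=5, LF[15]=C('u')+5=1+5=6
L[16]='v': occ=3, LF[16]=C('v')+3=7+3=10

Answer: 11 12 1 2 13 7 14 3 4 15 8 16 0 9 5 6 10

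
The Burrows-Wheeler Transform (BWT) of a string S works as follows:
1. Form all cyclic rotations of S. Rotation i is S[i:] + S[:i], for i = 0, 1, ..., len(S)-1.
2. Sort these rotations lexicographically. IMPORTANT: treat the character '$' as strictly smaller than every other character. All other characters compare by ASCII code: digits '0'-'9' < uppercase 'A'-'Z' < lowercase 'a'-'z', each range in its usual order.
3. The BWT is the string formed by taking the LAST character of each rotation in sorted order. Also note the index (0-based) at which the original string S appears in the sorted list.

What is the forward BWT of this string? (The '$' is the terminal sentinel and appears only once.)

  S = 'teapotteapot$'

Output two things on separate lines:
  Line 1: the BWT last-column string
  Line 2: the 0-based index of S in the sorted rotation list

Answer: teettppaaot$o
11

Derivation:
All 13 rotations (rotation i = S[i:]+S[:i]):
  rot[0] = teapotteapot$
  rot[1] = eapotteapot$t
  rot[2] = apotteapot$te
  rot[3] = potteapot$tea
  rot[4] = otteapot$teap
  rot[5] = tteapot$teapo
  rot[6] = teapot$teapot
  rot[7] = eapot$teapott
  rot[8] = apot$teapotte
  rot[9] = pot$teapottea
  rot[10] = ot$teapotteap
  rot[11] = t$teapotteapo
  rot[12] = $teapotteapot
Sorted (with $ < everything):
  sorted[0] = $teapotteapot  (last char: 't')
  sorted[1] = apot$teapotte  (last char: 'e')
  sorted[2] = apotteapot$te  (last char: 'e')
  sorted[3] = eapot$teapott  (last char: 't')
  sorted[4] = eapotteapot$t  (last char: 't')
  sorted[5] = ot$teapotteap  (last char: 'p')
  sorted[6] = otteapot$teap  (last char: 'p')
  sorted[7] = pot$teapottea  (last char: 'a')
  sorted[8] = potteapot$tea  (last char: 'a')
  sorted[9] = t$teapotteapo  (last char: 'o')
  sorted[10] = teapot$teapot  (last char: 't')
  sorted[11] = teapotteapot$  (last char: '$')
  sorted[12] = tteapot$teapo  (last char: 'o')
Last column: teettppaaot$o
Original string S is at sorted index 11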